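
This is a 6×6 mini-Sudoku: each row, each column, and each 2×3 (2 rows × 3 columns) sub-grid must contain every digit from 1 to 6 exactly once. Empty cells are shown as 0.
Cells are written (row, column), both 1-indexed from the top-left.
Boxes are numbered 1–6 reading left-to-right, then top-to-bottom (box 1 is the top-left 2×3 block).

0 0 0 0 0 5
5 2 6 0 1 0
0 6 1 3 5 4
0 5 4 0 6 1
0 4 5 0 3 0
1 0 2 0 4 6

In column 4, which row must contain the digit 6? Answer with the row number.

1

Consider where 6 can go in column 4.
(2,4) is out (row 2 already has a 6).
(4,4) is out (row 4 already has a 6).
(5,4) is out (box 6 already has a 6).
(6,4) is out (row 6 already has a 6).
So the only cell in column 4 that can hold 6 is (1,4).
That is row 1.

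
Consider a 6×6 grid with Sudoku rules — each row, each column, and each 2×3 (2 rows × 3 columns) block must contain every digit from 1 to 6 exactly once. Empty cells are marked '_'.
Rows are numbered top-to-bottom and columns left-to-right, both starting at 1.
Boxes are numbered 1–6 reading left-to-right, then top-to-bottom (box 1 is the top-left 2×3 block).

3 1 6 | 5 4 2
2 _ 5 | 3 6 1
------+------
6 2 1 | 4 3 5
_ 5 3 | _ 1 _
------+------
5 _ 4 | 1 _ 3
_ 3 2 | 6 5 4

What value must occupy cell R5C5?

2

Row 5 already contains {1, 3, 4, 5}.
Column 5 already contains {1, 3, 4, 5, 6}.
Its 2×3 block (box 6) already contains {1, 3, 4, 5, 6}.
The only value from 1–6 not eliminated is 2, so R5C5 = 2.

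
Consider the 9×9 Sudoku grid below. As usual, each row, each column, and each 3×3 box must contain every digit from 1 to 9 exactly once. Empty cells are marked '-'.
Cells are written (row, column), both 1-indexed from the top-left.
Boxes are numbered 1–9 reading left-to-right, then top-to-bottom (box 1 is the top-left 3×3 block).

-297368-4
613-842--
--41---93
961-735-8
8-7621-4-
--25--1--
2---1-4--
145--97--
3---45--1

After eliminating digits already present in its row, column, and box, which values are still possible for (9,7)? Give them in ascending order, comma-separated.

Row 9 already contains {1, 3, 4, 5}.
Column 7 already contains {1, 2, 4, 5, 7, 8}.
Its 3×3 block (box 9) already contains {1, 4, 7}.
Removing those from 1–9 leaves {6, 9} as the candidates for (9,7).

6,9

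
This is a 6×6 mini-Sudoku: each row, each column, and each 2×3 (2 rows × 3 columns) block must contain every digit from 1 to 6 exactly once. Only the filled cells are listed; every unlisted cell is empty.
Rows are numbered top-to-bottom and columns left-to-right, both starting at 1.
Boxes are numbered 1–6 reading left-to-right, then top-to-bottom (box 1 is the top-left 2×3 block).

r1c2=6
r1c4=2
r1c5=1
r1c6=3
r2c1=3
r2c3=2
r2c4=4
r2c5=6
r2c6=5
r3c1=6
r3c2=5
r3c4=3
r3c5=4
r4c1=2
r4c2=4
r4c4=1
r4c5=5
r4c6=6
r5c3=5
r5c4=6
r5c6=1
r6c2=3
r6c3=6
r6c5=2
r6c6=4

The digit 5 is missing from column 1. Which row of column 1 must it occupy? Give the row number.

1

Consider where 5 can go in column 1.
r5c1 is out (row 5 already has a 5).
r6c1 is out (box 5 already has a 5).
So the only cell in column 1 that can hold 5 is r1c1.
That is row 1.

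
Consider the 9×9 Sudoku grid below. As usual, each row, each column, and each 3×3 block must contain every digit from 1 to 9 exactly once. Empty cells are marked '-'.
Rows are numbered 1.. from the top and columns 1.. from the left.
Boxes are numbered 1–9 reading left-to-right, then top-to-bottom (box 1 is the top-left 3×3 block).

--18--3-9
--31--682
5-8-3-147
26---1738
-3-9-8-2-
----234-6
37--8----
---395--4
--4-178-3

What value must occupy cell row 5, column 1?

Cell row 5, column 1 itself could take any of {1, 4, 7} by direct elimination.
Consider where 4 can go in box 4.
row 4, column 3 is out (column 3 already has a 4).
row 5, column 3 is out (column 3 already has a 4).
row 6, column 1 is out (row 6 already has a 4).
row 6, column 2 is out (row 6 already has a 4).
row 6, column 3 is out (row 6 already has a 4).
So the only cell in box 4 that can hold 4 is row 5, column 1.
Therefore row 5, column 1 = 4.

4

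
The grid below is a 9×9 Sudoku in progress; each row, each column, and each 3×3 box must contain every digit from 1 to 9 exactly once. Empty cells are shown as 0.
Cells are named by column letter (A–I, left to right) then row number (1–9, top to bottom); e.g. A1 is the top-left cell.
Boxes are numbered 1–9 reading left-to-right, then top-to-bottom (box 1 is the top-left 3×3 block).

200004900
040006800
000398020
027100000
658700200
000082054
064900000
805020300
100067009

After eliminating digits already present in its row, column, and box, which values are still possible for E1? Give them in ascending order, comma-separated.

1,5,7

Row 1 already contains {2, 4, 9}.
Column E already contains {2, 6, 8, 9}.
Its 3×3 block (box 2) already contains {3, 4, 6, 8, 9}.
Removing those from 1–9 leaves {1, 5, 7} as the candidates for E1.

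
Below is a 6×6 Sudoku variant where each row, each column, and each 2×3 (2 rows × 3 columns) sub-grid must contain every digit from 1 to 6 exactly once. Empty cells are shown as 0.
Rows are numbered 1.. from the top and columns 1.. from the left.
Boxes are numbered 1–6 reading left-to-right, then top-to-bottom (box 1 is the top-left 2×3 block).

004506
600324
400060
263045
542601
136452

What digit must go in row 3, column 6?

3

Row 3 already contains {4, 6}.
Column 6 already contains {1, 2, 4, 5, 6}.
Its 2×3 block (box 4) already contains {4, 5, 6}.
The only value from 1–6 not eliminated is 3, so row 3, column 6 = 3.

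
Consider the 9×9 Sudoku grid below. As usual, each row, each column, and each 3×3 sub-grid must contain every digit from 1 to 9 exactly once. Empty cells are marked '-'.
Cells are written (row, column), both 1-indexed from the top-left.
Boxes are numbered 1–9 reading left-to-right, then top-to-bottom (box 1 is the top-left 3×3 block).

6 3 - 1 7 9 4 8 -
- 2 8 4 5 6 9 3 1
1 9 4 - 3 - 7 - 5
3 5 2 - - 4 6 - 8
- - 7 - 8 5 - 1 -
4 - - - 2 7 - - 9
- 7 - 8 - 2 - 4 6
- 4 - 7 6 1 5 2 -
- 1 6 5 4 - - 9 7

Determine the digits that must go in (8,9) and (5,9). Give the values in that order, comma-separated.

For (8,9):
  Row 8 already contains {1, 2, 4, 5, 6, 7}.
  Column 9 already contains {1, 5, 6, 7, 8, 9}.
  Its 3×3 block (box 9) already contains {2, 4, 5, 6, 7, 9}.
  The only value from 1–9 not eliminated is 3, so (8,9) = 3.
For (5,9):
  Consider where 4 can go in column 9.
  (1,9) is out (row 1 already has a 4).
  (8,9) is out (row 8 already has a 4).
  So the only cell in column 9 that can hold 4 is (5,9).
  So (5,9) = 4.

3,4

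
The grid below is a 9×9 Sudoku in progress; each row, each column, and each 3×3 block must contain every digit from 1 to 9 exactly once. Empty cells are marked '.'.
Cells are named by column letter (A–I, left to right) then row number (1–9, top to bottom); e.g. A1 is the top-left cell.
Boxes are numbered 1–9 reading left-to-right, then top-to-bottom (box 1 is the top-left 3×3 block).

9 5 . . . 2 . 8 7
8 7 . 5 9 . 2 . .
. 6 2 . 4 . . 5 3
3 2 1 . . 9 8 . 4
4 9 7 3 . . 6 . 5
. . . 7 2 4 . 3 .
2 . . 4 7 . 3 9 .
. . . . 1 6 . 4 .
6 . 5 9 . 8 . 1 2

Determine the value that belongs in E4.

5

Cell E4 itself could take any of {5, 6} by direct elimination.
Consider where 5 can go in row 4.
D4 is out (column D already has a 5).
H4 is out (column H already has a 5).
So the only cell in row 4 that can hold 5 is E4.
Therefore E4 = 5.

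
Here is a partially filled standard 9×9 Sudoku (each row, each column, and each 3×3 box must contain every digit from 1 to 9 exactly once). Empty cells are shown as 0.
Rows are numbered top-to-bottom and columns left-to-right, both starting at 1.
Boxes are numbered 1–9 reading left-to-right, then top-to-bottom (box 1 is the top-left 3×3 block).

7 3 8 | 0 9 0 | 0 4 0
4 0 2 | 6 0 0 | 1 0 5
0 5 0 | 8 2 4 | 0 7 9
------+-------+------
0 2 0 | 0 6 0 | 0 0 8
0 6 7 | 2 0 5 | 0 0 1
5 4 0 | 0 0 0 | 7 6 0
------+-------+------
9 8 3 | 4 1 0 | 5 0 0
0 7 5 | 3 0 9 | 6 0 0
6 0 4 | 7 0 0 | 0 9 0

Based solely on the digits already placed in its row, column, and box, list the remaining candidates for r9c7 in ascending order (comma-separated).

Row 9 already contains {4, 6, 7, 9}.
Column 7 already contains {1, 5, 6, 7}.
Its 3×3 block (box 9) already contains {5, 6, 9}.
Removing those from 1–9 leaves {2, 3, 8} as the candidates for r9c7.

2,3,8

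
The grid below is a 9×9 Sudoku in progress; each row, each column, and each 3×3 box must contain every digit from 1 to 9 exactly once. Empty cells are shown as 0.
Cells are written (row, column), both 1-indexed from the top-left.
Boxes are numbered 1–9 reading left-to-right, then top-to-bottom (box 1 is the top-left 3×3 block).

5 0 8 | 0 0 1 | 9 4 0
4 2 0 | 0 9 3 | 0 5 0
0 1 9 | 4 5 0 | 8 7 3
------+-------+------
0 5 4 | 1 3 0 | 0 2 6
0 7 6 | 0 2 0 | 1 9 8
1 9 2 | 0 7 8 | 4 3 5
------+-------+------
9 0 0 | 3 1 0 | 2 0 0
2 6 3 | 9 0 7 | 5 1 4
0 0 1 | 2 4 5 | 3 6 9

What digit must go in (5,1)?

Row 5 already contains {1, 2, 6, 7, 8, 9}.
Column 1 already contains {1, 2, 4, 5, 9}.
Its 3×3 block (box 4) already contains {1, 2, 4, 5, 6, 7, 9}.
The only value from 1–9 not eliminated is 3, so (5,1) = 3.

3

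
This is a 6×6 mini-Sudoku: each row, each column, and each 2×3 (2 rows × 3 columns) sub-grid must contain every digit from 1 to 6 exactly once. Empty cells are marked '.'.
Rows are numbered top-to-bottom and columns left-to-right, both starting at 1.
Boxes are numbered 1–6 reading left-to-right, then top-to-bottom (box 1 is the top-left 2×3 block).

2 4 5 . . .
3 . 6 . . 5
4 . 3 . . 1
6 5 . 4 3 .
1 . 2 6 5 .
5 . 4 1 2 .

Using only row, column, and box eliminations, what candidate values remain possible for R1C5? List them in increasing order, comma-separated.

1,6

Row 1 already contains {2, 4, 5}.
Column 5 already contains {2, 3, 5}.
Its 2×3 block (box 2) already contains {5}.
Removing those from 1–6 leaves {1, 6} as the candidates for R1C5.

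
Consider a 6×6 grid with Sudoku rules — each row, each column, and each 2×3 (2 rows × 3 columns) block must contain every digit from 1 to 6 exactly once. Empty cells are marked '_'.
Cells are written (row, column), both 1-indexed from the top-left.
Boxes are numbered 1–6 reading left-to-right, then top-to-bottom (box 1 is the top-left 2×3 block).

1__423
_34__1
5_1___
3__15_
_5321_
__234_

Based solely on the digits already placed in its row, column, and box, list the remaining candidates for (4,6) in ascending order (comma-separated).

2,4,6

Row 4 already contains {1, 3, 5}.
Column 6 already contains {1, 3}.
Its 2×3 block (box 4) already contains {1, 5}.
Removing those from 1–6 leaves {2, 4, 6} as the candidates for (4,6).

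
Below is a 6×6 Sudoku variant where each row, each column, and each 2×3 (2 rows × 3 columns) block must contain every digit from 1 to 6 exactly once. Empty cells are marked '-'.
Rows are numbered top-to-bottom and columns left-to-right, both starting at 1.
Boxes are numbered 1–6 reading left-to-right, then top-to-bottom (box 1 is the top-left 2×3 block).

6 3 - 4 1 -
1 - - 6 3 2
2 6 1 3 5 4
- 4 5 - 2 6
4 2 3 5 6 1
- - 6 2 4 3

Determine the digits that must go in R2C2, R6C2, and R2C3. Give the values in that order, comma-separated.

For R2C2:
  Row 2 already contains {1, 2, 3, 6}.
  Column 2 already contains {2, 3, 4, 6}.
  Its 2×3 block (box 1) already contains {1, 3, 6}.
  The only value from 1–6 not eliminated is 5, so R2C2 = 5.
For R6C2:
  Consider where 1 can go in box 5.
  R6C1 is out (column 1 already has a 1).
  So the only cell in box 5 that can hold 1 is R6C2.
  So R6C2 = 1.
For R2C3:
  Row 2 already contains {1, 2, 3, 6}.
  Column 3 already contains {1, 3, 5, 6}.
  Its 2×3 block (box 1) already contains {1, 3, 6}.
  The only value from 1–6 not eliminated is 4, so R2C3 = 4.

5,1,4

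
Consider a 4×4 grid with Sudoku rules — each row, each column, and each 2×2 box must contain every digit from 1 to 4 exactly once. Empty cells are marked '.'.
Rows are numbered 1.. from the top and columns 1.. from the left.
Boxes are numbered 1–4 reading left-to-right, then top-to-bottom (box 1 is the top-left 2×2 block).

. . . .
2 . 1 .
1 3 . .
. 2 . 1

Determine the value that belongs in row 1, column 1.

Cell row 1, column 1 itself could take any of {3, 4} by direct elimination.
Consider where 3 can go in column 1.
row 4, column 1 is out (box 3 already has a 3).
So the only cell in column 1 that can hold 3 is row 1, column 1.
Therefore row 1, column 1 = 3.

3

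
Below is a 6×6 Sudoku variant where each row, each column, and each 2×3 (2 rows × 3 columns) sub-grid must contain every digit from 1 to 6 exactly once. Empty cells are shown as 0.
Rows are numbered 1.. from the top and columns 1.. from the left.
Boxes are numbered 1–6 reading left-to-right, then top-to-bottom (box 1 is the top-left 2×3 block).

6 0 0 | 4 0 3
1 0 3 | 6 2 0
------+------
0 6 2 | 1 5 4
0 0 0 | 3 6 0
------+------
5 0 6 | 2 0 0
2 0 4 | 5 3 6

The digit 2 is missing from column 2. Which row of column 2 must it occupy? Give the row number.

Consider where 2 can go in column 2.
row 2, column 2 is out (row 2 already has a 2).
row 4, column 2 is out (box 3 already has a 2).
row 5, column 2 is out (row 5 already has a 2).
row 6, column 2 is out (row 6 already has a 2).
So the only cell in column 2 that can hold 2 is row 1, column 2.
That is row 1.

1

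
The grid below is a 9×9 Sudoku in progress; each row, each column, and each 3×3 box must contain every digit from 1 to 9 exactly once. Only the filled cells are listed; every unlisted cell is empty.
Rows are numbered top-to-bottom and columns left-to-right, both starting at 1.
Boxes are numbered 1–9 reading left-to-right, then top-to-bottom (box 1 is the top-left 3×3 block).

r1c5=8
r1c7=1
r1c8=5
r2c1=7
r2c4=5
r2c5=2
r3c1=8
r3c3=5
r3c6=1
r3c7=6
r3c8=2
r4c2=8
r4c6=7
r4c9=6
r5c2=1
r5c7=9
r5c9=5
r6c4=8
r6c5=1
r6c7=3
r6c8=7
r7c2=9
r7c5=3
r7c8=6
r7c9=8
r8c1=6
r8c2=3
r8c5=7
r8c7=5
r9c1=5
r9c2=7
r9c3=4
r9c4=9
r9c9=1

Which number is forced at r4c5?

Cell r4c5 itself could take any of {4, 5, 9} by direct elimination.
Consider where 5 can go in row 4.
r4c1 is out (column 1 already has a 5).
r4c3 is out (column 3 already has a 5).
r4c4 is out (column 4 already has a 5).
r4c7 is out (column 7 already has a 5).
r4c8 is out (column 8 already has a 5).
So the only cell in row 4 that can hold 5 is r4c5.
Therefore r4c5 = 5.

5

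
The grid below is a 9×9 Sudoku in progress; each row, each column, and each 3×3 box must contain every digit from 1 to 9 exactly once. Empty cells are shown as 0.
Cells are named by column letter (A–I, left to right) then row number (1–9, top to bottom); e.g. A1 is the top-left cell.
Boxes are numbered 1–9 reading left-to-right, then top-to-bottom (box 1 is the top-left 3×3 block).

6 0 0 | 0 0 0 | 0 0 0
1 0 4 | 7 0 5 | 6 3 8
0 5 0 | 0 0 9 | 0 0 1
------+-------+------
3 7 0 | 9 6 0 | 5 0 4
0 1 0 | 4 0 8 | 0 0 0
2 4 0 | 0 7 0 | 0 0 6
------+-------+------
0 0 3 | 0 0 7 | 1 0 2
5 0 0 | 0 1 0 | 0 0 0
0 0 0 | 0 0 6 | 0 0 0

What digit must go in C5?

Cell C5 itself could take any of {5, 6, 9} by direct elimination.
Consider where 6 can go in row 5.
A5 is out (column A already has a 6).
E5 is out (column E already has a 6).
G5 is out (column G already has a 6).
H5 is out (box 6 already has a 6).
I5 is out (column I already has a 6).
So the only cell in row 5 that can hold 6 is C5.
Therefore C5 = 6.

6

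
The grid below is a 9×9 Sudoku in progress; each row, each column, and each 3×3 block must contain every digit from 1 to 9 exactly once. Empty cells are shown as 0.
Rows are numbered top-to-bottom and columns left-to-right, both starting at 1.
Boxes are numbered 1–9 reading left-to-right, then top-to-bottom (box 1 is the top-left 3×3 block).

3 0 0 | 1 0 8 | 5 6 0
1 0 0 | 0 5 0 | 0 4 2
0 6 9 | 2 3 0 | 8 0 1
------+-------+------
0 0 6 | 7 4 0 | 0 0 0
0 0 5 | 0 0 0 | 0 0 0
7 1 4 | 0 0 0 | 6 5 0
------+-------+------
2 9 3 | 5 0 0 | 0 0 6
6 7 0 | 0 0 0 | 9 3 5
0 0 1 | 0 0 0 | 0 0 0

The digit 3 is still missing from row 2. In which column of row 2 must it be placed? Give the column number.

Consider where 3 can go in row 2.
r2c2 is out (box 1 already has a 3).
r2c3 is out (column 3 already has a 3).
r2c4 is out (box 2 already has a 3).
r2c6 is out (box 2 already has a 3).
So the only cell in row 2 that can hold 3 is r2c7.
That is column 7.

7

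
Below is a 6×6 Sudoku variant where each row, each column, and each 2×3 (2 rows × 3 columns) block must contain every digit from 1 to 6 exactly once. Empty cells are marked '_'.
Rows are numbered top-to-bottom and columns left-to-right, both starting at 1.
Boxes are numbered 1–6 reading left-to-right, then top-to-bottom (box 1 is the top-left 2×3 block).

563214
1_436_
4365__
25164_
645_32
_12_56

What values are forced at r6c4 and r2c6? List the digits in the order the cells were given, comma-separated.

4,5

For r6c4:
  Row 6 already contains {1, 2, 5, 6}.
  Column 4 already contains {2, 3, 5, 6}.
  Its 2×3 block (box 6) already contains {2, 3, 5, 6}.
  The only value from 1–6 not eliminated is 4, so r6c4 = 4.
For r2c6:
  Row 2 already contains {1, 3, 4, 6}.
  Column 6 already contains {2, 4, 6}.
  Its 2×3 block (box 2) already contains {1, 2, 3, 4, 6}.
  The only value from 1–6 not eliminated is 5, so r2c6 = 5.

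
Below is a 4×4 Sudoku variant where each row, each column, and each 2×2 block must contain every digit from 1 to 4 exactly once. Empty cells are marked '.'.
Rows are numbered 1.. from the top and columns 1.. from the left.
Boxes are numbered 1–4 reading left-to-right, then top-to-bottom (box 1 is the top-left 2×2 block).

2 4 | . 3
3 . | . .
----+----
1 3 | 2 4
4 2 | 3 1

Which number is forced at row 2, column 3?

Cell row 2, column 3 itself could take any of {1, 4} by direct elimination.
Consider where 4 can go in row 2.
row 2, column 2 is out (column 2 already has a 4).
row 2, column 4 is out (column 4 already has a 4).
So the only cell in row 2 that can hold 4 is row 2, column 3.
Therefore row 2, column 3 = 4.

4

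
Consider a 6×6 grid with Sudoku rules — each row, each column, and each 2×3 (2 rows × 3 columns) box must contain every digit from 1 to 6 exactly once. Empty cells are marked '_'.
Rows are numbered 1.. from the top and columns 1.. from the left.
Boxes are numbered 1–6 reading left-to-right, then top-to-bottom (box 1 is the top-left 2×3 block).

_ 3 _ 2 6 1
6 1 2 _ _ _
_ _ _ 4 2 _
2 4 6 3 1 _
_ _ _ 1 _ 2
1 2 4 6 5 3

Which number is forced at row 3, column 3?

1

Cell row 3, column 3 itself could take any of {1, 3, 5} by direct elimination.
Consider where 1 can go in box 3.
row 3, column 1 is out (column 1 already has a 1).
row 3, column 2 is out (column 2 already has a 1).
So the only cell in box 3 that can hold 1 is row 3, column 3.
Therefore row 3, column 3 = 1.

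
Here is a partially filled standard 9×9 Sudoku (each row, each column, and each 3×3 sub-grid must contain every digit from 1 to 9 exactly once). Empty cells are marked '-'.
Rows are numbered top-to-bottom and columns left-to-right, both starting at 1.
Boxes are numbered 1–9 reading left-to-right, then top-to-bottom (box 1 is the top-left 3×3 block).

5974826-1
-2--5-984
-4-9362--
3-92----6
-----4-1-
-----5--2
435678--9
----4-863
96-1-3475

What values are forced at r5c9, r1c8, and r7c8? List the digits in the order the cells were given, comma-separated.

For r5c9:
  Consider where 8 can go in box 6.
  r4c7 is out (column 7 already has a 8).
  r4c8 is out (column 8 already has a 8).
  r5c7 is out (column 7 already has a 8).
  r6c7 is out (column 7 already has a 8).
  r6c8 is out (column 8 already has a 8).
  So the only cell in box 6 that can hold 8 is r5c9.
  So r5c9 = 8.
For r1c8:
  Row 1 already contains {1, 2, 4, 5, 6, 7, 8, 9}.
  Column 8 already contains {1, 6, 7, 8}.
  Its 3×3 block (box 3) already contains {1, 2, 4, 6, 8, 9}.
  The only value from 1–9 not eliminated is 3, so r1c8 = 3.
For r7c8:
  Row 7 already contains {3, 4, 5, 6, 7, 8, 9}.
  Column 8 already contains {1, 6, 7, 8}.
  Its 3×3 block (box 9) already contains {3, 4, 5, 6, 7, 8, 9}.
  The only value from 1–9 not eliminated is 2, so r7c8 = 2.

8,3,2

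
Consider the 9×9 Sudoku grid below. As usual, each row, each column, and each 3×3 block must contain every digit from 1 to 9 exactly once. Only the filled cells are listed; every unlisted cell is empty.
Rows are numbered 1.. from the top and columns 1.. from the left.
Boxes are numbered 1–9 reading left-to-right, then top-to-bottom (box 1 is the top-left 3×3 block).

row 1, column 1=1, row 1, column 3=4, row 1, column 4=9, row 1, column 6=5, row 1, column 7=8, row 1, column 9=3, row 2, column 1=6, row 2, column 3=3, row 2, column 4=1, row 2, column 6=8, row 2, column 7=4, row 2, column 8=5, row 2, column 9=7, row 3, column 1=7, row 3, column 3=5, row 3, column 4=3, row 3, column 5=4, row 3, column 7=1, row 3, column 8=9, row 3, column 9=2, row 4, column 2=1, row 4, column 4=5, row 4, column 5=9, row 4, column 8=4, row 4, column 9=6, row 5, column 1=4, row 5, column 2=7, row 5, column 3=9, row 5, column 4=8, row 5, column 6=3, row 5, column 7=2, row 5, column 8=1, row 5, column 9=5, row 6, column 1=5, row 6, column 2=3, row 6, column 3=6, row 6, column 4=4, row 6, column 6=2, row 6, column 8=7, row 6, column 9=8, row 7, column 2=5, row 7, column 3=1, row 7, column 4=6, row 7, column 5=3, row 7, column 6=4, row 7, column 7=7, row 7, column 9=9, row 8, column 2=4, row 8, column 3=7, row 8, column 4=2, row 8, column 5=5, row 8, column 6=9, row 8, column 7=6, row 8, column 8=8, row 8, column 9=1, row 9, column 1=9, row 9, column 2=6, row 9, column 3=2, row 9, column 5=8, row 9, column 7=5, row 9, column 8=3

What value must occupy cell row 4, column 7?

3

Row 4 already contains {1, 4, 5, 6, 9}.
Column 7 already contains {1, 2, 4, 5, 6, 7, 8}.
Its 3×3 block (box 6) already contains {1, 2, 4, 5, 6, 7, 8}.
The only value from 1–9 not eliminated is 3, so row 4, column 7 = 3.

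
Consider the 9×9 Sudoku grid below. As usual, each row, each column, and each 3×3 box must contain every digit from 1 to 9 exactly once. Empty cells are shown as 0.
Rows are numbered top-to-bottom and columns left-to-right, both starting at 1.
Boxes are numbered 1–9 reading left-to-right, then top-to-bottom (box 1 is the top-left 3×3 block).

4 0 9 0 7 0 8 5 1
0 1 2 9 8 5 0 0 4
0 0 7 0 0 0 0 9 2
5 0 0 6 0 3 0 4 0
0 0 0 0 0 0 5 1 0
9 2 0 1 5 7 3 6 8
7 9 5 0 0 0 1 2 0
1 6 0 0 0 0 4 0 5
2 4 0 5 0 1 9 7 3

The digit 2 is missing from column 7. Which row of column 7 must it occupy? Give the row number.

Consider where 2 can go in column 7.
R2C7 is out (row 2 already has a 2).
R3C7 is out (row 3 already has a 2).
So the only cell in column 7 that can hold 2 is R4C7.
That is row 4.

4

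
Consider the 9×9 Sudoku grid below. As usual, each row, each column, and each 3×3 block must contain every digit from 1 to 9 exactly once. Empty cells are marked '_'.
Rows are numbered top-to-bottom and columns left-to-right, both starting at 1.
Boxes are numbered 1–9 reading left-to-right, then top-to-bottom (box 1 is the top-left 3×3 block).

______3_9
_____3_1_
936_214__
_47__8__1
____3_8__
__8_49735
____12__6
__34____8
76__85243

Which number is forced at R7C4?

3

Cell R7C4 itself could take any of {3, 7, 9} by direct elimination.
Consider where 3 can go in row 7.
R7C1 is out (box 7 already has a 3).
R7C2 is out (column 2 already has a 3).
R7C3 is out (column 3 already has a 3).
R7C7 is out (column 7 already has a 3).
R7C8 is out (column 8 already has a 3).
So the only cell in row 7 that can hold 3 is R7C4.
Therefore R7C4 = 3.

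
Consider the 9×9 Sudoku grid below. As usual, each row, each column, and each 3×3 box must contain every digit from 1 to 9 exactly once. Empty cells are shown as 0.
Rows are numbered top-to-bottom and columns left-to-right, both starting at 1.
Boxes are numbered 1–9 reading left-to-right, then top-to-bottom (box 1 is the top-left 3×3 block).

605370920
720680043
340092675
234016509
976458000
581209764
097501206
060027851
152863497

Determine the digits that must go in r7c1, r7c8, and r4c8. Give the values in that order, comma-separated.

8,3,8

For r7c1:
  Consider where 8 can go in box 7.
  r8c1 is out (row 8 already has a 8).
  r8c3 is out (row 8 already has a 8).
  So the only cell in box 7 that can hold 8 is r7c1.
  So r7c1 = 8.
For r7c8:
  Row 7 already contains {1, 2, 5, 6, 7, 9}.
  Column 8 already contains {2, 4, 5, 6, 7, 9}.
  Its 3×3 block (box 9) already contains {1, 2, 4, 5, 6, 7, 8, 9}.
  The only value from 1–9 not eliminated is 3, so r7c8 = 3.
For r4c8:
  Row 4 already contains {1, 2, 3, 4, 5, 6, 9}.
  Column 8 already contains {2, 4, 5, 6, 7, 9}.
  Its 3×3 block (box 6) already contains {4, 5, 6, 7, 9}.
  The only value from 1–9 not eliminated is 8, so r4c8 = 8.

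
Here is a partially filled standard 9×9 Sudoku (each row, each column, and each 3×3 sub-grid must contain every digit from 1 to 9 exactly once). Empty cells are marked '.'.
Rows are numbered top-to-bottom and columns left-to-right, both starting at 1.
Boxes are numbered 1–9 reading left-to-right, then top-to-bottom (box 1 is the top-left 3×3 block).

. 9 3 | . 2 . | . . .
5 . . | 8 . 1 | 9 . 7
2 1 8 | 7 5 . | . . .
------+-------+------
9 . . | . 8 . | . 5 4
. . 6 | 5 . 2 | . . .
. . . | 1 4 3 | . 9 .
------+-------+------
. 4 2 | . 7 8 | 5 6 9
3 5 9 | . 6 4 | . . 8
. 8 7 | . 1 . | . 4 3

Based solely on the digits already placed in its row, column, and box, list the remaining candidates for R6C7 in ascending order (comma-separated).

2,6,7,8

Row 6 already contains {1, 3, 4, 9}.
Column 7 already contains {5, 9}.
Its 3×3 block (box 6) already contains {4, 5, 9}.
Removing those from 1–9 leaves {2, 6, 7, 8} as the candidates for R6C7.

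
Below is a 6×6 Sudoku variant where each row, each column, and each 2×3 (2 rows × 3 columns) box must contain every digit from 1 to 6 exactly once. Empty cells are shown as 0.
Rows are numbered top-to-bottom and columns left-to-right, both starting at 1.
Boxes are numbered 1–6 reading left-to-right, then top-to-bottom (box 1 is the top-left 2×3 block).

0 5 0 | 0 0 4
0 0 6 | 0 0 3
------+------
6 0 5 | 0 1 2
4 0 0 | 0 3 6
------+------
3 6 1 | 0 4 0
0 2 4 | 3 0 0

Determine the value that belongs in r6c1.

Row 6 already contains {2, 3, 4}.
Column 1 already contains {3, 4, 6}.
Its 2×3 block (box 5) already contains {1, 2, 3, 4, 6}.
The only value from 1–6 not eliminated is 5, so r6c1 = 5.

5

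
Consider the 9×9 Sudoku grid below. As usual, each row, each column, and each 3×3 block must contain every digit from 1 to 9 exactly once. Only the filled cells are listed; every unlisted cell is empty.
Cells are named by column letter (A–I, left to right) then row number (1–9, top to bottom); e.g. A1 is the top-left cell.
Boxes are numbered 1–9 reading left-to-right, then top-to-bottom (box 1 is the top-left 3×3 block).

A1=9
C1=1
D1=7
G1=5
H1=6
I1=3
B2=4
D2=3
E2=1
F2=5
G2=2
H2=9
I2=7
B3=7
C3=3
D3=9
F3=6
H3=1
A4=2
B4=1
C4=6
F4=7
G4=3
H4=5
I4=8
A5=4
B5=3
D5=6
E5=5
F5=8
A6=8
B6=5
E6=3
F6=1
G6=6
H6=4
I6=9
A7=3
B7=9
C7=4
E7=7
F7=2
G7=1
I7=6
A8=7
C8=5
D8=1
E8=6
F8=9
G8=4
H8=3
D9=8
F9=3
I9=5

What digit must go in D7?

5

Row 7 already contains {1, 2, 3, 4, 6, 7, 9}.
Column D already contains {1, 3, 6, 7, 8, 9}.
Its 3×3 block (box 8) already contains {1, 2, 3, 6, 7, 8, 9}.
The only value from 1–9 not eliminated is 5, so D7 = 5.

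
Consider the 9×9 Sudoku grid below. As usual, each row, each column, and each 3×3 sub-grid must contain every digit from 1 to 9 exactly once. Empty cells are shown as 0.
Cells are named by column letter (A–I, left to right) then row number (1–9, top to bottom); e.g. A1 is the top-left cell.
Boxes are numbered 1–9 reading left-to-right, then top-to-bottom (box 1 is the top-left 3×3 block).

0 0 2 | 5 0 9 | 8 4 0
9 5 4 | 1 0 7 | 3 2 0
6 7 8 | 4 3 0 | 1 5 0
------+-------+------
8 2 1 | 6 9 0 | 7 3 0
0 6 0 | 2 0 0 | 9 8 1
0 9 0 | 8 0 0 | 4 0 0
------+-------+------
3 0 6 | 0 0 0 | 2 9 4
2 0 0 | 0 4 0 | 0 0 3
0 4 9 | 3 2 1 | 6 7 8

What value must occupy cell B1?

3

Cell B1 itself could take any of {1, 3} by direct elimination.
Consider where 3 can go in column B.
B7 is out (row 7 already has a 3).
B8 is out (row 8 already has a 3).
So the only cell in column B that can hold 3 is B1.
Therefore B1 = 3.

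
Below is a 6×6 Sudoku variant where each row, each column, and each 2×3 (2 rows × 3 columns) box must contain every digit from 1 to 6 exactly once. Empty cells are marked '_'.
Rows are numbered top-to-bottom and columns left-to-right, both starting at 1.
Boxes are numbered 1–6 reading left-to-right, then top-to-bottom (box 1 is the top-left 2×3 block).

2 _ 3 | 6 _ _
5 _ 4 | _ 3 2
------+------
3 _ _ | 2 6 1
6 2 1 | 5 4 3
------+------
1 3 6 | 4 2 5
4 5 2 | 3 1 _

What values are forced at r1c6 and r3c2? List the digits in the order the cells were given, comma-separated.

For r1c6:
  Row 1 already contains {2, 3, 6}.
  Column 6 already contains {1, 2, 3, 5}.
  Its 2×3 block (box 2) already contains {2, 3, 6}.
  The only value from 1–6 not eliminated is 4, so r1c6 = 4.
For r3c2:
  Row 3 already contains {1, 2, 3, 6}.
  Column 2 already contains {2, 3, 5}.
  Its 2×3 block (box 3) already contains {1, 2, 3, 6}.
  The only value from 1–6 not eliminated is 4, so r3c2 = 4.

4,4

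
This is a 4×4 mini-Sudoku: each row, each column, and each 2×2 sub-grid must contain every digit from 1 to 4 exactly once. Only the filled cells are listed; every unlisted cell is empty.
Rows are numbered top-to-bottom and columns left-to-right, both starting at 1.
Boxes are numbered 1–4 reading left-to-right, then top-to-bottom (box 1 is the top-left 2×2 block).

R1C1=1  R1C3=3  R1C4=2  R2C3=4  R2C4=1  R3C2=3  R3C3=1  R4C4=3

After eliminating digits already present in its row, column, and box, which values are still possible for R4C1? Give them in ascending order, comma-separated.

Row 4 already contains {3}.
Column 1 already contains {1}.
Its 2×2 block (box 3) already contains {3}.
Removing those from 1–4 leaves {2, 4} as the candidates for R4C1.

2,4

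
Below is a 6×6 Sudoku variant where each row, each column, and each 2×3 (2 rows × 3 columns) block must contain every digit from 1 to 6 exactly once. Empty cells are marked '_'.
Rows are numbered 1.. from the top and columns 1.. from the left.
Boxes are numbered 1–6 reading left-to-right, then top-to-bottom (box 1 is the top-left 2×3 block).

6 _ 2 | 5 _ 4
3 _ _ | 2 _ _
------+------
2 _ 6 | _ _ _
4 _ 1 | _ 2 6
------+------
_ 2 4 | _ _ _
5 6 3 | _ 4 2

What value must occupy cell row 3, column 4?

Cell row 3, column 4 itself could take any of {1, 3, 4} by direct elimination.
Consider where 4 can go in box 4.
row 3, column 5 is out (column 5 already has a 4).
row 3, column 6 is out (column 6 already has a 4).
row 4, column 4 is out (row 4 already has a 4).
So the only cell in box 4 that can hold 4 is row 3, column 4.
Therefore row 3, column 4 = 4.

4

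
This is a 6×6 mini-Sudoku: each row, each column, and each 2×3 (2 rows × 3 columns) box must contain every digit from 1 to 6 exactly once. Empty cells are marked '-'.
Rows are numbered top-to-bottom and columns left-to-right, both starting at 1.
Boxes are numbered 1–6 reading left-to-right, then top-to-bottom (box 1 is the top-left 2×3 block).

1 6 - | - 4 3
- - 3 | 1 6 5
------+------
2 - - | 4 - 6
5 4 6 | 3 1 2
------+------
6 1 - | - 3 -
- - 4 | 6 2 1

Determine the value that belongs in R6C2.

Cell R6C2 itself could take any of {3, 5} by direct elimination.
Consider where 5 can go in column 2.
R2C2 is out (row 2 already has a 5).
R3C2 is out (box 3 already has a 5).
So the only cell in column 2 that can hold 5 is R6C2.
Therefore R6C2 = 5.

5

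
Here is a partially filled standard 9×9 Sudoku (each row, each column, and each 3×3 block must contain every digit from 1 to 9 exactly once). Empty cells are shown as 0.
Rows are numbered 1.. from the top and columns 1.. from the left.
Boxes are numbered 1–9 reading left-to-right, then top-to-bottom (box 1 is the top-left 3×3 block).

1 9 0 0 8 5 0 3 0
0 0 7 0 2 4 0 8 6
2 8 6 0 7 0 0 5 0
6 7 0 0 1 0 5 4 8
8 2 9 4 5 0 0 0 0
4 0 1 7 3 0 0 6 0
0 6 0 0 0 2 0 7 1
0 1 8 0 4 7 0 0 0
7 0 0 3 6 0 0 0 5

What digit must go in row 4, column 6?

9

Row 4 already contains {1, 4, 5, 6, 7, 8}.
Column 6 already contains {2, 4, 5, 7}.
Its 3×3 block (box 5) already contains {1, 3, 4, 5, 7}.
The only value from 1–9 not eliminated is 9, so row 4, column 6 = 9.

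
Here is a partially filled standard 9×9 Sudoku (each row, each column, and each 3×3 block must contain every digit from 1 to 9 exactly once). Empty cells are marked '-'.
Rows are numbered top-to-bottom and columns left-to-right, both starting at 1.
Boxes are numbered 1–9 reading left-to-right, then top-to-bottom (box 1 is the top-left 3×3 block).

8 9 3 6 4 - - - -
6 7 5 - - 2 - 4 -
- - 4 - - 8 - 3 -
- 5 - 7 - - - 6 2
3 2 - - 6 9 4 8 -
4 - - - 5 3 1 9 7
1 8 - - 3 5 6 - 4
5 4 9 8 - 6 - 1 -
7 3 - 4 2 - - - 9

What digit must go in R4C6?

4

Cell R4C6 itself could take any of {1, 4} by direct elimination.
Consider where 4 can go in box 5.
R4C5 is out (column 5 already has a 4).
R5C4 is out (row 5 already has a 4).
R6C4 is out (row 6 already has a 4).
So the only cell in box 5 that can hold 4 is R4C6.
Therefore R4C6 = 4.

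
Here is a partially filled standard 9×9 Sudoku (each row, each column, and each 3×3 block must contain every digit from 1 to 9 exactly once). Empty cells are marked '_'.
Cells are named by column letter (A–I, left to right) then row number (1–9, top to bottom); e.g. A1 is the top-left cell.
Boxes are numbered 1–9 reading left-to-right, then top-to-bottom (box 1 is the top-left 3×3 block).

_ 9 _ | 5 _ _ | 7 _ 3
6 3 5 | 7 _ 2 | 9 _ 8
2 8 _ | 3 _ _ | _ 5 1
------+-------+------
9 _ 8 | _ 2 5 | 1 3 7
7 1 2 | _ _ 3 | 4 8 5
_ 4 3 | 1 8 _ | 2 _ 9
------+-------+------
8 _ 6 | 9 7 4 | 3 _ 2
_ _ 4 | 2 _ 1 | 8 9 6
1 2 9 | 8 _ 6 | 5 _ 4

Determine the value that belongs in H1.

2

Cell H1 itself could take any of {2, 4, 6} by direct elimination.
Consider where 2 can go in box 3.
H2 is out (row 2 already has a 2).
G3 is out (row 3 already has a 2).
So the only cell in box 3 that can hold 2 is H1.
Therefore H1 = 2.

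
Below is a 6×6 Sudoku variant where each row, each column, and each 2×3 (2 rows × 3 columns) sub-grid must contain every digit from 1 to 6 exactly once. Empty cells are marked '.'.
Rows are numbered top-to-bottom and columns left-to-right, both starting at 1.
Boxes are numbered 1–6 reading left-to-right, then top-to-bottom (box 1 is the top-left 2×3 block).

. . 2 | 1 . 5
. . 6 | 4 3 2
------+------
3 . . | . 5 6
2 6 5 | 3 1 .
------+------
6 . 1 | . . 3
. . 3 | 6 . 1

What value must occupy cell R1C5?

Row 1 already contains {1, 2, 5}.
Column 5 already contains {1, 3, 5}.
Its 2×3 block (box 2) already contains {1, 2, 3, 4, 5}.
The only value from 1–6 not eliminated is 6, so R1C5 = 6.

6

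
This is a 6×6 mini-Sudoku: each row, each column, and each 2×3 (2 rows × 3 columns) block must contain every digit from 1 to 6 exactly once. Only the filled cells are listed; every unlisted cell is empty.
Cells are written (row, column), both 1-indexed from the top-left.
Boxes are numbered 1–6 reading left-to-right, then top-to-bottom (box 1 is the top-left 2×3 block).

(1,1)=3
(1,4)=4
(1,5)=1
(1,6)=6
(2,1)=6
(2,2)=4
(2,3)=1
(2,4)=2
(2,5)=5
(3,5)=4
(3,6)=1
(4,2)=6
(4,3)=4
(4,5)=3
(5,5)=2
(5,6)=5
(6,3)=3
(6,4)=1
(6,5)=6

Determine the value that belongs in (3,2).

3

Cell (3,2) itself could take any of {2, 3, 5} by direct elimination.
Consider where 3 can go in box 3.
(3,1) is out (column 1 already has a 3).
(3,3) is out (column 3 already has a 3).
(4,1) is out (row 4 already has a 3).
So the only cell in box 3 that can hold 3 is (3,2).
Therefore (3,2) = 3.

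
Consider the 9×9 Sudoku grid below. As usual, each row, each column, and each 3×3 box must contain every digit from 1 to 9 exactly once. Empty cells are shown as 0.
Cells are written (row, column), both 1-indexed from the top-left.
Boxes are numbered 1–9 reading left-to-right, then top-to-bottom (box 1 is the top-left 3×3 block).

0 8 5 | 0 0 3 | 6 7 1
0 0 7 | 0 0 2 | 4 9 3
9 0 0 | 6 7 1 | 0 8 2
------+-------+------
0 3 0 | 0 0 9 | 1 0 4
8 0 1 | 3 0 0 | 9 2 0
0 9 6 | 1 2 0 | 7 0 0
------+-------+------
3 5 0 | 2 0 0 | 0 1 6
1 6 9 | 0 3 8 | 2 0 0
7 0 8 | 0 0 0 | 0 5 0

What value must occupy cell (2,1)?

Row 2 already contains {2, 3, 4, 7, 9}.
Column 1 already contains {1, 3, 7, 8, 9}.
Its 3×3 block (box 1) already contains {5, 7, 8, 9}.
The only value from 1–9 not eliminated is 6, so (2,1) = 6.

6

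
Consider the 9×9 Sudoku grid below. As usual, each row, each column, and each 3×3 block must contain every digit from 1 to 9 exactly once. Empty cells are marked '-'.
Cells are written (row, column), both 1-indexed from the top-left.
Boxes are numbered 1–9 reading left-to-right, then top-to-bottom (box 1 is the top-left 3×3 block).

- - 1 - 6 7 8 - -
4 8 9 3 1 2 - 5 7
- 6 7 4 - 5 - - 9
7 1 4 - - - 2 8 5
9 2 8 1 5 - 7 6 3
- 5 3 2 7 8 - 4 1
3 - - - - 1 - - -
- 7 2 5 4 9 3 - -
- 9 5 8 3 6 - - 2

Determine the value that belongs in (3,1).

2

Row 3 already contains {4, 5, 6, 7, 9}.
Column 1 already contains {3, 4, 7, 9}.
Its 3×3 block (box 1) already contains {1, 4, 6, 7, 8, 9}.
The only value from 1–9 not eliminated is 2, so (3,1) = 2.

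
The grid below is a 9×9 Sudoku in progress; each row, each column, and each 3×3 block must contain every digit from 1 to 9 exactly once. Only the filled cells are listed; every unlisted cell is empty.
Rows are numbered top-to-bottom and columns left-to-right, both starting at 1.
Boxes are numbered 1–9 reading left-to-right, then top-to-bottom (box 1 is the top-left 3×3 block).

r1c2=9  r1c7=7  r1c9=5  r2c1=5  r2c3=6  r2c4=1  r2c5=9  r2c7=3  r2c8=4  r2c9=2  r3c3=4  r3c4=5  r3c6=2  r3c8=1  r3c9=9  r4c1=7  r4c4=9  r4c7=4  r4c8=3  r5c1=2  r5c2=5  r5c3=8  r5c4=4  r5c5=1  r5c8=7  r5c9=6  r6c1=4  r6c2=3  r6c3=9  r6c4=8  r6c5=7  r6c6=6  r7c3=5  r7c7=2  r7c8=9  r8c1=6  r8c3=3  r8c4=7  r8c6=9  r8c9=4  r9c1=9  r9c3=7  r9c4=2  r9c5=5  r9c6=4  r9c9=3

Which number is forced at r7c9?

7

Cell r7c9 itself could take any of {1, 7, 8} by direct elimination.
Consider where 7 can go in box 9.
r8c7 is out (row 8 already has a 7).
r8c8 is out (row 8 already has a 7).
r9c7 is out (row 9 already has a 7).
r9c8 is out (row 9 already has a 7).
So the only cell in box 9 that can hold 7 is r7c9.
Therefore r7c9 = 7.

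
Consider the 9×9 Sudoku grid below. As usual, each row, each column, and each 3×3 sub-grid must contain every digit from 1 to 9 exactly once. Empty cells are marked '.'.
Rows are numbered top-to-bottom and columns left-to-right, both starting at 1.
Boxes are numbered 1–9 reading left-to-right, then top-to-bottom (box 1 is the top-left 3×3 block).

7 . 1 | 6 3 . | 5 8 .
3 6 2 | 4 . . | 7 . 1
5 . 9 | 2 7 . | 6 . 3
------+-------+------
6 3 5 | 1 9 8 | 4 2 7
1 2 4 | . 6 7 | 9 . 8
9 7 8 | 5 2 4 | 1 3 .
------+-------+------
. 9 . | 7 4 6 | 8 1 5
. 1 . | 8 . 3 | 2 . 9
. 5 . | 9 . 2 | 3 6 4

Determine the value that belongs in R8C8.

7

Row 8 already contains {1, 2, 3, 8, 9}.
Column 8 already contains {1, 2, 3, 6, 8}.
Its 3×3 block (box 9) already contains {1, 2, 3, 4, 5, 6, 8, 9}.
The only value from 1–9 not eliminated is 7, so R8C8 = 7.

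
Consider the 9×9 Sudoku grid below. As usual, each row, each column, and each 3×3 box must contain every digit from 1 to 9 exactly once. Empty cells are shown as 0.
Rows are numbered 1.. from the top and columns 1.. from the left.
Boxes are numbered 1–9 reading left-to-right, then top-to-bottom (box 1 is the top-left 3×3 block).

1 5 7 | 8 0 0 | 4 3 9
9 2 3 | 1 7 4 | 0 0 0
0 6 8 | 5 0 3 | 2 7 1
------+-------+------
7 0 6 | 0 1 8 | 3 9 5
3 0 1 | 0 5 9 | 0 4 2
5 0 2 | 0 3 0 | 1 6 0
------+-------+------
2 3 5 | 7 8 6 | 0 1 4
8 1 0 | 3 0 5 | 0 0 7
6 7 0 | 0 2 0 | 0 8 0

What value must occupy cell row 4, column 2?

Row 4 already contains {1, 3, 5, 6, 7, 8, 9}.
Column 2 already contains {1, 2, 3, 5, 6, 7}.
Its 3×3 block (box 4) already contains {1, 2, 3, 5, 6, 7}.
The only value from 1–9 not eliminated is 4, so row 4, column 2 = 4.

4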